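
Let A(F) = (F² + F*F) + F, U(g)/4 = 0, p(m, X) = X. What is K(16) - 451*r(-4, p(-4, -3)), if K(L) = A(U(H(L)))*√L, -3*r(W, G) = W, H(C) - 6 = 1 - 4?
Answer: -1804/3 ≈ -601.33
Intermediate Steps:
H(C) = 3 (H(C) = 6 + (1 - 4) = 6 - 3 = 3)
U(g) = 0 (U(g) = 4*0 = 0)
r(W, G) = -W/3
A(F) = F + 2*F² (A(F) = (F² + F²) + F = 2*F² + F = F + 2*F²)
K(L) = 0 (K(L) = (0*(1 + 2*0))*√L = (0*(1 + 0))*√L = (0*1)*√L = 0*√L = 0)
K(16) - 451*r(-4, p(-4, -3)) = 0 - (-451)*(-4)/3 = 0 - 451*4/3 = 0 - 1804/3 = -1804/3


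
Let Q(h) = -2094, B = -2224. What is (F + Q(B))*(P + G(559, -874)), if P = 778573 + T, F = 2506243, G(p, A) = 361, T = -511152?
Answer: 670566027518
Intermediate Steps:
P = 267421 (P = 778573 - 511152 = 267421)
(F + Q(B))*(P + G(559, -874)) = (2506243 - 2094)*(267421 + 361) = 2504149*267782 = 670566027518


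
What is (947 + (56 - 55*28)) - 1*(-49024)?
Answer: 48487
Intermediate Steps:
(947 + (56 - 55*28)) - 1*(-49024) = (947 + (56 - 1540)) + 49024 = (947 - 1484) + 49024 = -537 + 49024 = 48487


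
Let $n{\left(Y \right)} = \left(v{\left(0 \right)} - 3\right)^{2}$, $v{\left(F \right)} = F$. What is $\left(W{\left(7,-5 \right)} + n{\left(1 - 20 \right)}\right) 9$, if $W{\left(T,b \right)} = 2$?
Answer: $99$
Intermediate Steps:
$n{\left(Y \right)} = 9$ ($n{\left(Y \right)} = \left(0 - 3\right)^{2} = \left(-3\right)^{2} = 9$)
$\left(W{\left(7,-5 \right)} + n{\left(1 - 20 \right)}\right) 9 = \left(2 + 9\right) 9 = 11 \cdot 9 = 99$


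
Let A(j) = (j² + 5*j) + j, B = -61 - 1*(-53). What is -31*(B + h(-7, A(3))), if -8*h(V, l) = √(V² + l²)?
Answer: 248 + 31*√778/8 ≈ 356.08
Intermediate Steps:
B = -8 (B = -61 + 53 = -8)
A(j) = j² + 6*j
h(V, l) = -√(V² + l²)/8
-31*(B + h(-7, A(3))) = -31*(-8 - √((-7)² + (3*(6 + 3))²)/8) = -31*(-8 - √(49 + (3*9)²)/8) = -31*(-8 - √(49 + 27²)/8) = -31*(-8 - √(49 + 729)/8) = -31*(-8 - √778/8) = 248 + 31*√778/8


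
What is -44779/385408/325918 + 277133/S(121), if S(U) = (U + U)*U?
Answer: 17405532032136837/1839076573928704 ≈ 9.4643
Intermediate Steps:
S(U) = 2*U² (S(U) = (2*U)*U = 2*U²)
-44779/385408/325918 + 277133/S(121) = -44779/385408/325918 + 277133/((2*121²)) = -44779*1/385408*(1/325918) + 277133/((2*14641)) = -44779/385408*1/325918 + 277133/29282 = -44779/125611404544 + 277133*(1/29282) = -44779/125611404544 + 277133/29282 = 17405532032136837/1839076573928704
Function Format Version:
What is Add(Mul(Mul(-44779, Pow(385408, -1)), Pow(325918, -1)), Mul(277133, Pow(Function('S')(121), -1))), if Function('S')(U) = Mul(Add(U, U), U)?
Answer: Rational(17405532032136837, 1839076573928704) ≈ 9.4643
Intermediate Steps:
Function('S')(U) = Mul(2, Pow(U, 2)) (Function('S')(U) = Mul(Mul(2, U), U) = Mul(2, Pow(U, 2)))
Add(Mul(Mul(-44779, Pow(385408, -1)), Pow(325918, -1)), Mul(277133, Pow(Function('S')(121), -1))) = Add(Mul(Mul(-44779, Pow(385408, -1)), Pow(325918, -1)), Mul(277133, Pow(Mul(2, Pow(121, 2)), -1))) = Add(Mul(Mul(-44779, Rational(1, 385408)), Rational(1, 325918)), Mul(277133, Pow(Mul(2, 14641), -1))) = Add(Mul(Rational(-44779, 385408), Rational(1, 325918)), Mul(277133, Pow(29282, -1))) = Add(Rational(-44779, 125611404544), Mul(277133, Rational(1, 29282))) = Add(Rational(-44779, 125611404544), Rational(277133, 29282)) = Rational(17405532032136837, 1839076573928704)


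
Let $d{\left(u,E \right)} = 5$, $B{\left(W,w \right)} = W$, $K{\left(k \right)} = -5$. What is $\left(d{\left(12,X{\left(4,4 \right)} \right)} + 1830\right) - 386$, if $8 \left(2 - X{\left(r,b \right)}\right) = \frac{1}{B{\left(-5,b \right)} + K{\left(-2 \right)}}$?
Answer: $1449$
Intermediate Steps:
$X{\left(r,b \right)} = \frac{161}{80}$ ($X{\left(r,b \right)} = 2 - \frac{1}{8 \left(-5 - 5\right)} = 2 - \frac{1}{8 \left(-10\right)} = 2 - - \frac{1}{80} = 2 + \frac{1}{80} = \frac{161}{80}$)
$\left(d{\left(12,X{\left(4,4 \right)} \right)} + 1830\right) - 386 = \left(5 + 1830\right) - 386 = 1835 - 386 = 1449$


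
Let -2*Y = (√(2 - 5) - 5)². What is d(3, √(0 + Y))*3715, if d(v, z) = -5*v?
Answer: -55725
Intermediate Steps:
Y = -(-5 + I*√3)²/2 (Y = -(√(2 - 5) - 5)²/2 = -(√(-3) - 5)²/2 = -(I*√3 - 5)²/2 = -(-5 + I*√3)²/2 ≈ -11.0 + 8.6602*I)
d(3, √(0 + Y))*3715 = -5*3*3715 = -15*3715 = -55725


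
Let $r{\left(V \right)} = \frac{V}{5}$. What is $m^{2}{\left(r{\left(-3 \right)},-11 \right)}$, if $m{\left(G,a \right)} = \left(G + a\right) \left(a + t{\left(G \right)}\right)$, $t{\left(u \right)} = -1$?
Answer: $\frac{484416}{25} \approx 19377.0$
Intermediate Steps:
$r{\left(V \right)} = \frac{V}{5}$ ($r{\left(V \right)} = V \frac{1}{5} = \frac{V}{5}$)
$m{\left(G,a \right)} = \left(-1 + a\right) \left(G + a\right)$ ($m{\left(G,a \right)} = \left(G + a\right) \left(a - 1\right) = \left(G + a\right) \left(-1 + a\right) = \left(-1 + a\right) \left(G + a\right)$)
$m^{2}{\left(r{\left(-3 \right)},-11 \right)} = \left(\left(-11\right)^{2} - \frac{1}{5} \left(-3\right) - -11 + \frac{1}{5} \left(-3\right) \left(-11\right)\right)^{2} = \left(121 - - \frac{3}{5} + 11 - - \frac{33}{5}\right)^{2} = \left(121 + \frac{3}{5} + 11 + \frac{33}{5}\right)^{2} = \left(\frac{696}{5}\right)^{2} = \frac{484416}{25}$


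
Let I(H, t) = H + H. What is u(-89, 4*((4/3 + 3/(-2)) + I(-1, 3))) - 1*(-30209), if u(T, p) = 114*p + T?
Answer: 29132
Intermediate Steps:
I(H, t) = 2*H
u(T, p) = T + 114*p
u(-89, 4*((4/3 + 3/(-2)) + I(-1, 3))) - 1*(-30209) = (-89 + 114*(4*((4/3 + 3/(-2)) + 2*(-1)))) - 1*(-30209) = (-89 + 114*(4*((4*(⅓) + 3*(-½)) - 2))) + 30209 = (-89 + 114*(4*((4/3 - 3/2) - 2))) + 30209 = (-89 + 114*(4*(-⅙ - 2))) + 30209 = (-89 + 114*(4*(-13/6))) + 30209 = (-89 + 114*(-26/3)) + 30209 = (-89 - 988) + 30209 = -1077 + 30209 = 29132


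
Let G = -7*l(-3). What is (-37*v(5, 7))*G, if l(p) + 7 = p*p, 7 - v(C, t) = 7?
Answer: 0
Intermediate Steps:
v(C, t) = 0 (v(C, t) = 7 - 1*7 = 7 - 7 = 0)
l(p) = -7 + p² (l(p) = -7 + p*p = -7 + p²)
G = -14 (G = -7*(-7 + (-3)²) = -7*(-7 + 9) = -7*2 = -14)
(-37*v(5, 7))*G = -37*0*(-14) = 0*(-14) = 0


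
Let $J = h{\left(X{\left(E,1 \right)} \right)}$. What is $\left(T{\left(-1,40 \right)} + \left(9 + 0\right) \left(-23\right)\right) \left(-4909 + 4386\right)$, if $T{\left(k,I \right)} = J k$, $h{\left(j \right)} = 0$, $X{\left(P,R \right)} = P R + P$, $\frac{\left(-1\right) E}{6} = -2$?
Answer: $108261$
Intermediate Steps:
$E = 12$ ($E = \left(-6\right) \left(-2\right) = 12$)
$X{\left(P,R \right)} = P + P R$
$J = 0$
$T{\left(k,I \right)} = 0$ ($T{\left(k,I \right)} = 0 k = 0$)
$\left(T{\left(-1,40 \right)} + \left(9 + 0\right) \left(-23\right)\right) \left(-4909 + 4386\right) = \left(0 + \left(9 + 0\right) \left(-23\right)\right) \left(-4909 + 4386\right) = \left(0 + 9 \left(-23\right)\right) \left(-523\right) = \left(0 - 207\right) \left(-523\right) = \left(-207\right) \left(-523\right) = 108261$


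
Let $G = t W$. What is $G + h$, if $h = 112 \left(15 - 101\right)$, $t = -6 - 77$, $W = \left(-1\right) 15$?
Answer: $-8387$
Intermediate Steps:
$W = -15$
$t = -83$ ($t = -6 - 77 = -83$)
$h = -9632$ ($h = 112 \left(-86\right) = -9632$)
$G = 1245$ ($G = \left(-83\right) \left(-15\right) = 1245$)
$G + h = 1245 - 9632 = -8387$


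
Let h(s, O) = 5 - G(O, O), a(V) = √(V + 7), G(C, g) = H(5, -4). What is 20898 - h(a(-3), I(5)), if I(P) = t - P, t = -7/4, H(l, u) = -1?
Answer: 20892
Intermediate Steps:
G(C, g) = -1
t = -7/4 (t = -7*¼ = -7/4 ≈ -1.7500)
a(V) = √(7 + V)
I(P) = -7/4 - P
h(s, O) = 6 (h(s, O) = 5 - 1*(-1) = 5 + 1 = 6)
20898 - h(a(-3), I(5)) = 20898 - 1*6 = 20898 - 6 = 20892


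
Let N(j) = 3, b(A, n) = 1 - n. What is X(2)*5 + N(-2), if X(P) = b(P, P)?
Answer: -2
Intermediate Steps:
X(P) = 1 - P
X(2)*5 + N(-2) = (1 - 1*2)*5 + 3 = (1 - 2)*5 + 3 = -1*5 + 3 = -5 + 3 = -2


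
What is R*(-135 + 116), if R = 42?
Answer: -798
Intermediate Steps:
R*(-135 + 116) = 42*(-135 + 116) = 42*(-19) = -798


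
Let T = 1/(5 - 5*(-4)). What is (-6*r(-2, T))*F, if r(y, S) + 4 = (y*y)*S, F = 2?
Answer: 1152/25 ≈ 46.080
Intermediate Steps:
T = 1/25 (T = 1/(5 + 20) = 1/25 ≈ 0.040000)
r(y, S) = -4 + S*y**2 (r(y, S) = -4 + (y*y)*S = -4 + y**2*S = -4 + S*y**2)
(-6*r(-2, T))*F = -6*(-4 + (1/25)*(-2)**2)*2 = -6*(-4 + (1/25)*4)*2 = -6*(-4 + 4/25)*2 = -6*(-96/25)*2 = (576/25)*2 = 1152/25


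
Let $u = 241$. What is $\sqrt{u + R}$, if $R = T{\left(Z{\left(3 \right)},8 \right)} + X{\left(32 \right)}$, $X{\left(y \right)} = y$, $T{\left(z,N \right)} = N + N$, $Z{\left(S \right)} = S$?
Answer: $17$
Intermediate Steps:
$T{\left(z,N \right)} = 2 N$
$R = 48$ ($R = 2 \cdot 8 + 32 = 16 + 32 = 48$)
$\sqrt{u + R} = \sqrt{241 + 48} = \sqrt{289} = 17$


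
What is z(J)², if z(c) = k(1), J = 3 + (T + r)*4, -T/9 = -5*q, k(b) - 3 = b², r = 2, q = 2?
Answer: 16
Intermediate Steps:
k(b) = 3 + b²
T = 90 (T = -(-45)*2 = -9*(-10) = 90)
J = 371 (J = 3 + (90 + 2)*4 = 3 + 92*4 = 3 + 368 = 371)
z(c) = 4 (z(c) = 3 + 1² = 3 + 1 = 4)
z(J)² = 4² = 16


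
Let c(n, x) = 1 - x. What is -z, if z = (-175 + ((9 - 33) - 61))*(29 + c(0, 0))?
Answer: 7800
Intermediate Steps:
z = -7800 (z = (-175 + ((9 - 33) - 61))*(29 + (1 - 1*0)) = (-175 + (-24 - 61))*(29 + (1 + 0)) = (-175 - 85)*(29 + 1) = -260*30 = -7800)
-z = -1*(-7800) = 7800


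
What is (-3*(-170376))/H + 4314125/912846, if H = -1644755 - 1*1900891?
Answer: 2471629816577/539438128086 ≈ 4.5819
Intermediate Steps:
H = -3545646 (H = -1644755 - 1900891 = -3545646)
(-3*(-170376))/H + 4314125/912846 = -3*(-170376)/(-3545646) + 4314125/912846 = 511128*(-1/3545646) + 4314125*(1/912846) = -85188/590941 + 4314125/912846 = 2471629816577/539438128086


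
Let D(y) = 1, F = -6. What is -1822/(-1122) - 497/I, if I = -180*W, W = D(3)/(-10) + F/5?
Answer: -21881/43758 ≈ -0.50005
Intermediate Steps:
W = -13/10 (W = 1/(-10) - 6/5 = 1*(-1/10) - 6*1/5 = -1/10 - 6/5 = -13/10 ≈ -1.3000)
I = 234 (I = -180*(-13/10) = 234)
-1822/(-1122) - 497/I = -1822/(-1122) - 497/234 = -1822*(-1/1122) - 497*1/234 = 911/561 - 497/234 = -21881/43758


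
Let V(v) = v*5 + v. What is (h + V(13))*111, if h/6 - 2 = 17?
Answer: 21312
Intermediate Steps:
V(v) = 6*v (V(v) = 5*v + v = 6*v)
h = 114 (h = 12 + 6*17 = 12 + 102 = 114)
(h + V(13))*111 = (114 + 6*13)*111 = (114 + 78)*111 = 192*111 = 21312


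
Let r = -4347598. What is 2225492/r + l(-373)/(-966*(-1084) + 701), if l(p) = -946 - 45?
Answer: -1168139567179/2277804413155 ≈ -0.51284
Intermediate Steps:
l(p) = -991
2225492/r + l(-373)/(-966*(-1084) + 701) = 2225492/(-4347598) - 991/(-966*(-1084) + 701) = 2225492*(-1/4347598) - 991/(1047144 + 701) = -1112746/2173799 - 991/1047845 = -1168139567179/2277804413155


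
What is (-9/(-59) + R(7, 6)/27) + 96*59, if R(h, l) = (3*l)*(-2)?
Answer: 1002319/177 ≈ 5662.8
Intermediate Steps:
R(h, l) = -6*l
(-9/(-59) + R(7, 6)/27) + 96*59 = (-9/(-59) - 6*6/27) + 96*59 = (-9*(-1/59) - 36*1/27) + 5664 = (9/59 - 4/3) + 5664 = -209/177 + 5664 = 1002319/177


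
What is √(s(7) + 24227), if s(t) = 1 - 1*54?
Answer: 3*√2686 ≈ 155.48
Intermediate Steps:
s(t) = -53 (s(t) = 1 - 54 = -53)
√(s(7) + 24227) = √(-53 + 24227) = √24174 = 3*√2686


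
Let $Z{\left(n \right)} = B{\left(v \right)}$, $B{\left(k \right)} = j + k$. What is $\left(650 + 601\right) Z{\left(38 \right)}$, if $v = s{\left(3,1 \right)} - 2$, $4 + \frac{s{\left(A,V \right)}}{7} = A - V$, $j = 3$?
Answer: $-16263$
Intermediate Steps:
$s{\left(A,V \right)} = -28 - 7 V + 7 A$ ($s{\left(A,V \right)} = -28 + 7 \left(A - V\right) = -28 + \left(- 7 V + 7 A\right) = -28 - 7 V + 7 A$)
$v = -16$ ($v = \left(-28 - 7 + 7 \cdot 3\right) - 2 = \left(-28 - 7 + 21\right) - 2 = -14 - 2 = -16$)
$B{\left(k \right)} = 3 + k$
$Z{\left(n \right)} = -13$ ($Z{\left(n \right)} = 3 - 16 = -13$)
$\left(650 + 601\right) Z{\left(38 \right)} = \left(650 + 601\right) \left(-13\right) = 1251 \left(-13\right) = -16263$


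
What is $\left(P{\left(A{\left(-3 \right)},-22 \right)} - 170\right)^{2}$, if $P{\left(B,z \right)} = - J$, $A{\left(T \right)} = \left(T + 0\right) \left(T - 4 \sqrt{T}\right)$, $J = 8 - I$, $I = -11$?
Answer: $35721$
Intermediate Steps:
$J = 19$ ($J = 8 - -11 = 8 + 11 = 19$)
$A{\left(T \right)} = T \left(T - 4 \sqrt{T}\right)$
$P{\left(B,z \right)} = -19$ ($P{\left(B,z \right)} = \left(-1\right) 19 = -19$)
$\left(P{\left(A{\left(-3 \right)},-22 \right)} - 170\right)^{2} = \left(-19 - 170\right)^{2} = \left(-189\right)^{2} = 35721$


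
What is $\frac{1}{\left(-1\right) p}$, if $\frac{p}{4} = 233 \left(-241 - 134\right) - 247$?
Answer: $\frac{1}{350488} \approx 2.8532 \cdot 10^{-6}$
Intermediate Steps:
$p = -350488$ ($p = 4 \left(233 \left(-241 - 134\right) - 247\right) = 4 \left(233 \left(-375\right) - 247\right) = 4 \left(-87375 - 247\right) = 4 \left(-87622\right) = -350488$)
$\frac{1}{\left(-1\right) p} = \frac{1}{\left(-1\right) \left(-350488\right)} = \frac{1}{350488}$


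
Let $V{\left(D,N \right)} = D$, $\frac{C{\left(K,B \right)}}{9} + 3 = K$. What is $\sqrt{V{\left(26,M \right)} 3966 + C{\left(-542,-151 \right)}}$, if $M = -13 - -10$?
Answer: $\sqrt{98211} \approx 313.39$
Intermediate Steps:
$C{\left(K,B \right)} = -27 + 9 K$
$M = -3$ ($M = -13 + 10 = -3$)
$\sqrt{V{\left(26,M \right)} 3966 + C{\left(-542,-151 \right)}} = \sqrt{26 \cdot 3966 + \left(-27 + 9 \left(-542\right)\right)} = \sqrt{103116 - 4905} = \sqrt{98211}$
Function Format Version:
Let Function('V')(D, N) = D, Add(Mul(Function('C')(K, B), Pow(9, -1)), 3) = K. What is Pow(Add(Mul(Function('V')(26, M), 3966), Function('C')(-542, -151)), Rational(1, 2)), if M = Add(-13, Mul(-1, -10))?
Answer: Pow(98211, Rational(1, 2)) ≈ 313.39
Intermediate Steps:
Function('C')(K, B) = Add(-27, Mul(9, K))
M = -3 (M = Add(-13, 10) = -3)
Pow(Add(Mul(Function('V')(26, M), 3966), Function('C')(-542, -151)), Rational(1, 2)) = Pow(Add(Mul(26, 3966), Add(-27, Mul(9, -542))), Rational(1, 2)) = Pow(Add(103116, Add(-27, -4878)), Rational(1, 2)) = Pow(Add(103116, -4905), Rational(1, 2)) = Pow(98211, Rational(1, 2))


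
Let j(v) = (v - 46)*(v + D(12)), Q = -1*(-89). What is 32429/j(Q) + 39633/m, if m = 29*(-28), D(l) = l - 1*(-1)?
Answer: -73748995/1780716 ≈ -41.415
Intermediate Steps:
D(l) = 1 + l (D(l) = l + 1 = 1 + l)
Q = 89
m = -812
j(v) = (-46 + v)*(13 + v) (j(v) = (v - 46)*(v + (1 + 12)) = (-46 + v)*(v + 13) = (-46 + v)*(13 + v))
32429/j(Q) + 39633/m = 32429/(-598 + 89**2 - 33*89) + 39633/(-812) = 32429/(-598 + 7921 - 2937) + 39633*(-1/812) = 32429/4386 - 39633/812 = -73748995/1780716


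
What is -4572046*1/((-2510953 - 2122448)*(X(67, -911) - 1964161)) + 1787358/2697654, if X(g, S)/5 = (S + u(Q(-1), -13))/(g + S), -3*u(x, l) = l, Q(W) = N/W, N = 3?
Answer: 572029212599524096949/863362607581997055739 ≈ 0.66256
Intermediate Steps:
Q(W) = 3/W
u(x, l) = -l/3
X(g, S) = 5*(13/3 + S)/(S + g) (X(g, S) = 5*((S - ⅓*(-13))/(g + S)) = 5*((S + 13/3)/(S + g)) = 5*((13/3 + S)/(S + g)) = 5*(13/3 + S)/(S + g))
-4572046*1/((-2510953 - 2122448)*(X(67, -911) - 1964161)) + 1787358/2697654 = -4572046*1/((-2510953 - 2122448)*((65/3 + 5*(-911))/(-911 + 67) - 1964161)) + 1787358/2697654 = -4572046*(-1/(4633401*((65/3 - 4555)/(-844) - 1964161))) + 1787358*(1/2697654) = -4572046*(-1/(4633401*(-1/844*(-13600/3) - 1964161))) + 297893/449609 = -4572046*(-1/(4633401*(3400/633 - 1964161))) + 297893/449609 = -4572046/((-1243310513/633*(-4633401))) + 297893/449609 = -4572046/1920252058081571/211 + 297893/449609 = -4572046*211/1920252058081571 + 297893/449609 = -964701706/1920252058081571 + 297893/449609 = 572029212599524096949/863362607581997055739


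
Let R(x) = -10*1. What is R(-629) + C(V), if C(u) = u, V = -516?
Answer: -526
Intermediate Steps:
R(x) = -10
R(-629) + C(V) = -10 - 516 = -526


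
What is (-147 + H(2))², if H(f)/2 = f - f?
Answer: 21609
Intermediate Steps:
H(f) = 0 (H(f) = 2*(f - f) = 2*0 = 0)
(-147 + H(2))² = (-147 + 0)² = (-147)² = 21609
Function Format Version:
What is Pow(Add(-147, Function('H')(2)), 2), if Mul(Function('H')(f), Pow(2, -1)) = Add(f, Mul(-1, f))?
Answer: 21609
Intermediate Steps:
Function('H')(f) = 0 (Function('H')(f) = Mul(2, Add(f, Mul(-1, f))) = Mul(2, 0) = 0)
Pow(Add(-147, Function('H')(2)), 2) = Pow(Add(-147, 0), 2) = Pow(-147, 2) = 21609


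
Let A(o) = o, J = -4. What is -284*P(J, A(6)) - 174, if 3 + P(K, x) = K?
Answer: 1814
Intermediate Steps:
P(K, x) = -3 + K
-284*P(J, A(6)) - 174 = -284*(-3 - 4) - 174 = -284*(-7) - 174 = 1988 - 174 = 1814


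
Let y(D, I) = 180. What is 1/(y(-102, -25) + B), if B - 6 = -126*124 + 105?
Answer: -1/15333 ≈ -6.5219e-5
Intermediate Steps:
B = -15513 (B = 6 + (-126*124 + 105) = 6 + (-15624 + 105) = 6 - 15519 = -15513)
1/(y(-102, -25) + B) = 1/(180 - 15513) = 1/(-15333) = -1/15333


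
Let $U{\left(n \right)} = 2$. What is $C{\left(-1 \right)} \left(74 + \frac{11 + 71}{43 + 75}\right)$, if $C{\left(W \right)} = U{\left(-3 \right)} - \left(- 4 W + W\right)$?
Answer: $- \frac{4407}{59} \approx -74.695$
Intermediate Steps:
$C{\left(W \right)} = 2 + 3 W$ ($C{\left(W \right)} = 2 - \left(- 4 W + W\right) = 2 - - 3 W = 2 + 3 W$)
$C{\left(-1 \right)} \left(74 + \frac{11 + 71}{43 + 75}\right) = \left(2 + 3 \left(-1\right)\right) \left(74 + \frac{11 + 71}{43 + 75}\right) = \left(2 - 3\right) \left(74 + \frac{82}{118}\right) = - (74 + 82 \cdot \frac{1}{118}) = - (74 + \frac{41}{59}) = \left(-1\right) \frac{4407}{59} = - \frac{4407}{59}$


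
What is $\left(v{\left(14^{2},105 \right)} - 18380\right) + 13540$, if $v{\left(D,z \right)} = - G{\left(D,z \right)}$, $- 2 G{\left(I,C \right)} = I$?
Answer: $-4742$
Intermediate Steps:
$G{\left(I,C \right)} = - \frac{I}{2}$
$v{\left(D,z \right)} = \frac{D}{2}$ ($v{\left(D,z \right)} = - \frac{\left(-1\right) D}{2} = \frac{D}{2}$)
$\left(v{\left(14^{2},105 \right)} - 18380\right) + 13540 = \left(\frac{14^{2}}{2} - 18380\right) + 13540 = \left(\frac{1}{2} \cdot 196 - 18380\right) + 13540 = \left(98 - 18380\right) + 13540 = -18282 + 13540 = -4742$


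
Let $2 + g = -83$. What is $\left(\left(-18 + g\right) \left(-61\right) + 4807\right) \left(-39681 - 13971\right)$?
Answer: $-595000680$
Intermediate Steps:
$g = -85$ ($g = -2 - 83 = -85$)
$\left(\left(-18 + g\right) \left(-61\right) + 4807\right) \left(-39681 - 13971\right) = \left(\left(-18 - 85\right) \left(-61\right) + 4807\right) \left(-39681 - 13971\right) = \left(\left(-103\right) \left(-61\right) + 4807\right) \left(-53652\right) = \left(6283 + 4807\right) \left(-53652\right) = 11090 \left(-53652\right) = -595000680$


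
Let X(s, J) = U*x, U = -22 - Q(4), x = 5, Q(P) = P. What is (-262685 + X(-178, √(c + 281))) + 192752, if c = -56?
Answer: -70063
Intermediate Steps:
U = -26 (U = -22 - 1*4 = -22 - 4 = -26)
X(s, J) = -130 (X(s, J) = -26*5 = -130)
(-262685 + X(-178, √(c + 281))) + 192752 = (-262685 - 130) + 192752 = -262815 + 192752 = -70063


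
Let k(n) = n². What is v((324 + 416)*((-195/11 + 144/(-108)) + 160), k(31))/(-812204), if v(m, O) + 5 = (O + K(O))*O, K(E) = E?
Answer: -1847037/812204 ≈ -2.2741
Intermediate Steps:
v(m, O) = -5 + 2*O² (v(m, O) = -5 + (O + O)*O = -5 + (2*O)*O = -5 + 2*O²)
v((324 + 416)*((-195/11 + 144/(-108)) + 160), k(31))/(-812204) = (-5 + 2*(31²)²)/(-812204) = (-5 + 2*961²)*(-1/812204) = (-5 + 2*923521)*(-1/812204) = (-5 + 1847042)*(-1/812204) = 1847037*(-1/812204) = -1847037/812204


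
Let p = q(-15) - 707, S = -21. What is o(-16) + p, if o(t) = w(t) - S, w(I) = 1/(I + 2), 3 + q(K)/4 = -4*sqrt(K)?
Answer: -9773/14 - 16*I*sqrt(15) ≈ -698.07 - 61.968*I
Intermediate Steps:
q(K) = -12 - 16*sqrt(K) (q(K) = -12 + 4*(-4*sqrt(K)) = -12 - 16*sqrt(K))
w(I) = 1/(2 + I)
p = -719 - 16*I*sqrt(15) (p = (-12 - 16*I*sqrt(15)) - 707 = -719 - 16*I*sqrt(15) ≈ -719.0 - 61.968*I)
o(t) = 21 + 1/(2 + t) (o(t) = 1/(2 + t) - 1*(-21) = 1/(2 + t) + 21 = 21 + 1/(2 + t))
o(-16) + p = (43 + 21*(-16))/(2 - 16) + (-719 - 16*I*sqrt(15)) = (43 - 336)/(-14) + (-719 - 16*I*sqrt(15)) = -1/14*(-293) + (-719 - 16*I*sqrt(15)) = 293/14 + (-719 - 16*I*sqrt(15)) = -9773/14 - 16*I*sqrt(15)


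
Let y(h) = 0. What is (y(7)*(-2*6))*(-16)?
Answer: 0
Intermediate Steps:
(y(7)*(-2*6))*(-16) = (0*(-2*6))*(-16) = (0*(-12))*(-16) = 0*(-16) = 0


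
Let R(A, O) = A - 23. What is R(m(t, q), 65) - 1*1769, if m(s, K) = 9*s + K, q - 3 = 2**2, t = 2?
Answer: -1767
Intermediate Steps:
q = 7 (q = 3 + 2**2 = 3 + 4 = 7)
m(s, K) = K + 9*s
R(A, O) = -23 + A
R(m(t, q), 65) - 1*1769 = (-23 + (7 + 9*2)) - 1*1769 = (-23 + (7 + 18)) - 1769 = (-23 + 25) - 1769 = 2 - 1769 = -1767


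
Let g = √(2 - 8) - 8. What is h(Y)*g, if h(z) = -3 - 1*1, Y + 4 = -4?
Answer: 32 - 4*I*√6 ≈ 32.0 - 9.798*I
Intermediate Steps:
g = -8 + I*√6 (g = √(-6) - 8 = I*√6 - 8 = -8 + I*√6 ≈ -8.0 + 2.4495*I)
Y = -8 (Y = -4 - 4 = -8)
h(z) = -4 (h(z) = -3 - 1 = -4)
h(Y)*g = -4*(-8 + I*√6) = 32 - 4*I*√6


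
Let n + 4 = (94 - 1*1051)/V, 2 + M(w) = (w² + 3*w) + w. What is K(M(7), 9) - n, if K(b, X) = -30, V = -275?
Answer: -737/25 ≈ -29.480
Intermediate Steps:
M(w) = -2 + w² + 4*w (M(w) = -2 + ((w² + 3*w) + w) = -2 + (w² + 4*w) = -2 + w² + 4*w)
n = -13/25 (n = -4 + (94 - 1*1051)/(-275) = -4 + (94 - 1051)*(-1/275) = -4 - 957*(-1/275) = -4 + 87/25 = -13/25 ≈ -0.52000)
K(M(7), 9) - n = -30 - 1*(-13/25) = -30 + 13/25 = -737/25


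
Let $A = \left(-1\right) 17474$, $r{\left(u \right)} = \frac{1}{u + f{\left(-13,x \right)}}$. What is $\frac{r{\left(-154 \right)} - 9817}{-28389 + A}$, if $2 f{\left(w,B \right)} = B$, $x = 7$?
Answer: $\frac{2954919}{13804763} \approx 0.21405$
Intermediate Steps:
$f{\left(w,B \right)} = \frac{B}{2}$
$r{\left(u \right)} = \frac{1}{\frac{7}{2} + u}$ ($r{\left(u \right)} = \frac{1}{u + \frac{1}{2} \cdot 7} = \frac{1}{u + \frac{7}{2}} = \frac{1}{\frac{7}{2} + u}$)
$A = -17474$
$\frac{r{\left(-154 \right)} - 9817}{-28389 + A} = \frac{\frac{2}{7 + 2 \left(-154\right)} - 9817}{-28389 - 17474} = \frac{\frac{2}{7 - 308} - 9817}{-45863} = \left(\frac{2}{-301} - 9817\right) \left(- \frac{1}{45863}\right) = \left(2 \left(- \frac{1}{301}\right) - 9817\right) \left(- \frac{1}{45863}\right) = \left(- \frac{2}{301} - 9817\right) \left(- \frac{1}{45863}\right) = \left(- \frac{2954919}{301}\right) \left(- \frac{1}{45863}\right) = \frac{2954919}{13804763}$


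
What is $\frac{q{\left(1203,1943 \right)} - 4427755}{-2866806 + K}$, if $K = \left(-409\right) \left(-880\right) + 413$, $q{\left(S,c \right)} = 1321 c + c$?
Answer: $\frac{619703}{835491} \approx 0.74172$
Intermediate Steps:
$q{\left(S,c \right)} = 1322 c$
$K = 360333$ ($K = 359920 + 413 = 360333$)
$\frac{q{\left(1203,1943 \right)} - 4427755}{-2866806 + K} = \frac{1322 \cdot 1943 - 4427755}{-2866806 + 360333} = \frac{2568646 - 4427755}{-2506473} = \left(-1859109\right) \left(- \frac{1}{2506473}\right) = \frac{619703}{835491}$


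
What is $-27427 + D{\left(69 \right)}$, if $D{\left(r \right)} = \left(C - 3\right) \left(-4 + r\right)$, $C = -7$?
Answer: $-28077$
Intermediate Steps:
$D{\left(r \right)} = 40 - 10 r$ ($D{\left(r \right)} = \left(-7 - 3\right) \left(-4 + r\right) = - 10 \left(-4 + r\right) = 40 - 10 r$)
$-27427 + D{\left(69 \right)} = -27427 + \left(40 - 690\right) = -27427 - 650 = -28077$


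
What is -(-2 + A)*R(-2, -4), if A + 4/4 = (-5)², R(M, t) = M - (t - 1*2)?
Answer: -88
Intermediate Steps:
R(M, t) = 2 + M - t (R(M, t) = M - (t - 2) = M - (-2 + t) = M + (2 - t) = 2 + M - t)
A = 24 (A = -1 + (-5)² = -1 + 25 = 24)
-(-2 + A)*R(-2, -4) = -(-2 + 24)*(2 - 2 - 1*(-4)) = -22*(2 - 2 + 4) = -22*4 = -1*88 = -88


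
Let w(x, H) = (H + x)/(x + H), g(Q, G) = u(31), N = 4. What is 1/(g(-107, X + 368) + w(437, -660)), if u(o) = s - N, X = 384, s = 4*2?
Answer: ⅕ ≈ 0.20000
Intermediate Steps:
s = 8
u(o) = 4 (u(o) = 8 - 1*4 = 8 - 4 = 4)
g(Q, G) = 4
w(x, H) = 1 (w(x, H) = (H + x)/(H + x) = 1)
1/(g(-107, X + 368) + w(437, -660)) = 1/(4 + 1) = 1/5 = ⅕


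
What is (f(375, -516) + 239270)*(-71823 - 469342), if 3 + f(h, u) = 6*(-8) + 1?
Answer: -129457491300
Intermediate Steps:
f(h, u) = -50 (f(h, u) = -3 + (6*(-8) + 1) = -3 + (-48 + 1) = -3 - 47 = -50)
(f(375, -516) + 239270)*(-71823 - 469342) = (-50 + 239270)*(-71823 - 469342) = 239220*(-541165) = -129457491300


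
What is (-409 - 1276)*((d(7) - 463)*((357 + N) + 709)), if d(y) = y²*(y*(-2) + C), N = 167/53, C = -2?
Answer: 119064214675/53 ≈ 2.2465e+9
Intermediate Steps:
N = 167/53 (N = 167*(1/53) = 167/53 ≈ 3.1509)
d(y) = y²*(-2 - 2*y) (d(y) = y²*(y*(-2) - 2) = y²*(-2*y - 2) = y²*(-2 - 2*y))
(-409 - 1276)*((d(7) - 463)*((357 + N) + 709)) = (-409 - 1276)*((2*7²*(-1 - 1*7) - 463)*((357 + 167/53) + 709)) = -1685*(2*49*(-1 - 7) - 463)*(19088/53 + 709) = -1685*(2*49*(-8) - 463)*56665/53 = -1685*(-784 - 463)*56665/53 = -(-2101195)*56665/53 = -1685*(-70661255/53) = 119064214675/53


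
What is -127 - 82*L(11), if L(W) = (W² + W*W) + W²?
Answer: -29893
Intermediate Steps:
L(W) = 3*W² (L(W) = (W² + W²) + W² = 2*W² + W² = 3*W²)
-127 - 82*L(11) = -127 - 246*11² = -127 - 246*121 = -127 - 82*363 = -127 - 29766 = -29893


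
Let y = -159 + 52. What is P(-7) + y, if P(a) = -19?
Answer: -126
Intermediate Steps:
y = -107
P(-7) + y = -19 - 107 = -126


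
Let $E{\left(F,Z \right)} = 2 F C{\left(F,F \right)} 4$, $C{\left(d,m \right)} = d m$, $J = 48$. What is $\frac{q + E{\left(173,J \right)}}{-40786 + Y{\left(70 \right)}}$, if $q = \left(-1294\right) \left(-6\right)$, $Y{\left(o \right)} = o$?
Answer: $- \frac{10357375}{10179} \approx -1017.5$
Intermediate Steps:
$q = 7764$
$E{\left(F,Z \right)} = 8 F^{3}$ ($E{\left(F,Z \right)} = 2 F F F 4 = 2 F F^{2} \cdot 4 = 2 F^{3} \cdot 4 = 2 \cdot 4 F^{3} = 8 F^{3}$)
$\frac{q + E{\left(173,J \right)}}{-40786 + Y{\left(70 \right)}} = \frac{7764 + 8 \cdot 173^{3}}{-40786 + 70} = \frac{7764 + 8 \cdot 5177717}{-40716} = \left(7764 + 41421736\right) \left(- \frac{1}{40716}\right) = 41429500 \left(- \frac{1}{40716}\right) = - \frac{10357375}{10179}$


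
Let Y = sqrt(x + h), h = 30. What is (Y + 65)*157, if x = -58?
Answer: 10205 + 314*I*sqrt(7) ≈ 10205.0 + 830.77*I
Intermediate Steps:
Y = 2*I*sqrt(7) (Y = sqrt(-58 + 30) = sqrt(-28) = 2*I*sqrt(7) ≈ 5.2915*I)
(Y + 65)*157 = (2*I*sqrt(7) + 65)*157 = (65 + 2*I*sqrt(7))*157 = 10205 + 314*I*sqrt(7)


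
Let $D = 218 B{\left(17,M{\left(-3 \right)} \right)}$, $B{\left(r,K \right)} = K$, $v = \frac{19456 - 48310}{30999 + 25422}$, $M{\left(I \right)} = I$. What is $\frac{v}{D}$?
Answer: $\frac{1603}{2049963} \approx 0.00078197$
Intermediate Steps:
$v = - \frac{3206}{6269}$ ($v = - \frac{28854}{56421} = \left(-28854\right) \frac{1}{56421} = - \frac{3206}{6269} \approx -0.5114$)
$D = -654$ ($D = 218 \left(-3\right) = -654$)
$\frac{v}{D} = - \frac{3206}{6269 \left(-654\right)} = \left(- \frac{3206}{6269}\right) \left(- \frac{1}{654}\right) = \frac{1603}{2049963}$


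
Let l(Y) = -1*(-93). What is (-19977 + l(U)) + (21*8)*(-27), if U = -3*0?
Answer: -24420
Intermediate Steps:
U = 0
l(Y) = 93
(-19977 + l(U)) + (21*8)*(-27) = (-19977 + 93) + (21*8)*(-27) = -19884 + 168*(-27) = -19884 - 4536 = -24420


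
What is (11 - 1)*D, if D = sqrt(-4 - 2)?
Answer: 10*I*sqrt(6) ≈ 24.495*I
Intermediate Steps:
D = I*sqrt(6) (D = sqrt(-6) = I*sqrt(6) ≈ 2.4495*I)
(11 - 1)*D = (11 - 1)*(I*sqrt(6)) = 10*(I*sqrt(6)) = 10*I*sqrt(6)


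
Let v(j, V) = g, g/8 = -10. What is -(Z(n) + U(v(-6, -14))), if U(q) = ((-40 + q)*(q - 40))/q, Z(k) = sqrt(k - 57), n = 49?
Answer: 180 - 2*I*sqrt(2) ≈ 180.0 - 2.8284*I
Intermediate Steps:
g = -80 (g = 8*(-10) = -80)
v(j, V) = -80
Z(k) = sqrt(-57 + k)
U(q) = (-40 + q)**2/q (U(q) = ((-40 + q)*(-40 + q))/q = (-40 + q)**2/q)
-(Z(n) + U(v(-6, -14))) = -(sqrt(-57 + 49) + (-40 - 80)**2/(-80)) = -(sqrt(-8) - 1/80*(-120)**2) = -(2*I*sqrt(2) - 1/80*14400) = -(2*I*sqrt(2) - 180) = -(-180 + 2*I*sqrt(2)) = 180 - 2*I*sqrt(2)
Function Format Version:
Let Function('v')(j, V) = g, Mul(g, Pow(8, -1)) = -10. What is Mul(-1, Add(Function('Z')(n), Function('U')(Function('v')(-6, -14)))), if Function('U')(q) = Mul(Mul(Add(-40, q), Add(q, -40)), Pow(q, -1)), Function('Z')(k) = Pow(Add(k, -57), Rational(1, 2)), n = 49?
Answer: Add(180, Mul(-2, I, Pow(2, Rational(1, 2)))) ≈ Add(180.00, Mul(-2.8284, I))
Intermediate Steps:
g = -80 (g = Mul(8, -10) = -80)
Function('v')(j, V) = -80
Function('Z')(k) = Pow(Add(-57, k), Rational(1, 2))
Function('U')(q) = Mul(Pow(q, -1), Pow(Add(-40, q), 2)) (Function('U')(q) = Mul(Mul(Add(-40, q), Add(-40, q)), Pow(q, -1)) = Mul(Pow(Add(-40, q), 2), Pow(q, -1)) = Mul(Pow(q, -1), Pow(Add(-40, q), 2)))
Mul(-1, Add(Function('Z')(n), Function('U')(Function('v')(-6, -14)))) = Mul(-1, Add(Pow(Add(-57, 49), Rational(1, 2)), Mul(Pow(-80, -1), Pow(Add(-40, -80), 2)))) = Mul(-1, Add(Pow(-8, Rational(1, 2)), Mul(Rational(-1, 80), Pow(-120, 2)))) = Mul(-1, Add(Mul(2, I, Pow(2, Rational(1, 2))), Mul(Rational(-1, 80), 14400))) = Mul(-1, Add(Mul(2, I, Pow(2, Rational(1, 2))), -180)) = Mul(-1, Add(-180, Mul(2, I, Pow(2, Rational(1, 2))))) = Add(180, Mul(-2, I, Pow(2, Rational(1, 2))))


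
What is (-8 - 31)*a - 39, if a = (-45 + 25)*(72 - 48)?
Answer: 18681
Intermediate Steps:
a = -480 (a = -20*24 = -480)
(-8 - 31)*a - 39 = (-8 - 31)*(-480) - 39 = -39*(-480) - 39 = 18720 - 39 = 18681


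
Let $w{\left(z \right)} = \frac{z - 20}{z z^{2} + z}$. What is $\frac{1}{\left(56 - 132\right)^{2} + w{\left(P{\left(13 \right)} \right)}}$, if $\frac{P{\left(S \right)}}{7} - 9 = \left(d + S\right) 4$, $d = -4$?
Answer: $\frac{6251238}{36107150747} \approx 0.00017313$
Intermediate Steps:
$P{\left(S \right)} = -49 + 28 S$ ($P{\left(S \right)} = 63 + 7 \left(-4 + S\right) 4 = 63 + 7 \left(-16 + 4 S\right) = 63 + \left(-112 + 28 S\right) = -49 + 28 S$)
$w{\left(z \right)} = \frac{-20 + z}{z + z^{3}}$ ($w{\left(z \right)} = \frac{-20 + z}{z^{3} + z} = \frac{-20 + z}{z + z^{3}}$)
$\frac{1}{\left(56 - 132\right)^{2} + w{\left(P{\left(13 \right)} \right)}} = \frac{1}{\left(56 - 132\right)^{2} + \frac{-20 + \left(-49 + 28 \cdot 13\right)}{\left(-49 + 28 \cdot 13\right) + \left(-49 + 28 \cdot 13\right)^{3}}} = \frac{1}{\left(-76\right)^{2} + \frac{-20 + \left(-49 + 364\right)}{\left(-49 + 364\right) + \left(-49 + 364\right)^{3}}} = \frac{1}{5776 + \frac{-20 + 315}{315 + 315^{3}}} = \frac{1}{5776 + \frac{1}{315 + 31255875} \cdot 295} = \frac{1}{5776 + \frac{1}{31256190} \cdot 295} = \frac{1}{5776 + \frac{59}{6251238}} = \frac{1}{\frac{36107150747}{6251238}} = \frac{6251238}{36107150747}$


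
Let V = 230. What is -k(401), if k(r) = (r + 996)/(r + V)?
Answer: -1397/631 ≈ -2.2139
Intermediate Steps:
k(r) = (996 + r)/(230 + r) (k(r) = (r + 996)/(r + 230) = (996 + r)/(230 + r))
-k(401) = -(996 + 401)/(230 + 401) = -1397/631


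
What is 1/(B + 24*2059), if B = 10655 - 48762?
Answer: 1/11309 ≈ 8.8425e-5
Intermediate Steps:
B = -38107
1/(B + 24*2059) = 1/(-38107 + 24*2059) = 1/(-38107 + 49416) = 1/11309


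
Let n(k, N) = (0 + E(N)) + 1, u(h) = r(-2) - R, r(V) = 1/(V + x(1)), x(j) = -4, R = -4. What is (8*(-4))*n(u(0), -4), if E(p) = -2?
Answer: 32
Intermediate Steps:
r(V) = 1/(-4 + V) (r(V) = 1/(V - 4) = 1/(-4 + V))
u(h) = 23/6 (u(h) = 1/(-4 - 2) - 1*(-4) = 1/(-6) + 4 = -⅙ + 4 = 23/6)
n(k, N) = -1 (n(k, N) = (0 - 2) + 1 = -2 + 1 = -1)
(8*(-4))*n(u(0), -4) = (8*(-4))*(-1) = -32*(-1) = 32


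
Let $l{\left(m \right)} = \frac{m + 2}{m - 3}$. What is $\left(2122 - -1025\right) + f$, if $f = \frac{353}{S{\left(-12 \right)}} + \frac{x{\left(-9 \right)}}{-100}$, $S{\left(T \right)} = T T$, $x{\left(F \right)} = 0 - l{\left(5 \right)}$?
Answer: $\frac{11338151}{3600} \approx 3149.5$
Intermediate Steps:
$l{\left(m \right)} = \frac{2 + m}{-3 + m}$
$x{\left(F \right)} = - \frac{7}{2}$ ($x{\left(F \right)} = 0 - \frac{2 + 5}{-3 + 5} = 0 - \frac{1}{2} \cdot 7 = 0 - \frac{7}{2} = - \frac{7}{2}$)
$S{\left(T \right)} = T^{2}$
$f = \frac{8951}{3600}$ ($f = \frac{353}{\left(-12\right)^{2}} - \frac{7}{2 \left(-100\right)} = \frac{353}{144} - - \frac{7}{200} = 353 \cdot \frac{1}{144} + \frac{7}{200} = \frac{353}{144} + \frac{7}{200} = \frac{8951}{3600} \approx 2.4864$)
$\left(2122 - -1025\right) + f = \left(2122 - -1025\right) + \frac{8951}{3600} = \left(2122 + 1025\right) + \frac{8951}{3600} = 3147 + \frac{8951}{3600} = \frac{11338151}{3600}$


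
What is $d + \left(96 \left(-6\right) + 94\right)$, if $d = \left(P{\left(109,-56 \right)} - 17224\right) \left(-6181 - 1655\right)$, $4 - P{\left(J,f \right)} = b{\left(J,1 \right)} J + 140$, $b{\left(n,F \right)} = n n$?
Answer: $10283879722$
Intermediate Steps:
$b{\left(n,F \right)} = n^{2}$
$P{\left(J,f \right)} = -136 - J^{3}$ ($P{\left(J,f \right)} = 4 - \left(J^{2} J + 140\right) = 4 - \left(J^{3} + 140\right) = 4 - \left(140 + J^{3}\right) = -136 - J^{3}$)
$d = 10283880204$ ($d = \left(\left(-136 - 109^{3}\right) - 17224\right) \left(-6181 - 1655\right) = \left(\left(-136 - 1295029\right) - 17224\right) \left(-7836\right) = \left(-1295165 - 17224\right) \left(-7836\right) = \left(-1312389\right) \left(-7836\right) = 10283880204$)
$d + \left(96 \left(-6\right) + 94\right) = 10283880204 + \left(96 \left(-6\right) + 94\right) = 10283880204 + \left(-576 + 94\right) = 10283880204 - 482 = 10283879722$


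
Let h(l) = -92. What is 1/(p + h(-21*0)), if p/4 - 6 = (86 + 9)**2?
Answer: 1/36032 ≈ 2.7753e-5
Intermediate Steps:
p = 36124 (p = 24 + 4*(86 + 9)**2 = 24 + 4*95**2 = 24 + 4*9025 = 24 + 36100 = 36124)
1/(p + h(-21*0)) = 1/(36124 - 92) = 1/36032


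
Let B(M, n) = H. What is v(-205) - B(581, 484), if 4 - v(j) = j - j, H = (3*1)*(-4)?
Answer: 16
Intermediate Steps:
H = -12 (H = 3*(-4) = -12)
B(M, n) = -12
v(j) = 4 (v(j) = 4 - (j - j) = 4 - 1*0 = 4 + 0 = 4)
v(-205) - B(581, 484) = 4 - 1*(-12) = 4 + 12 = 16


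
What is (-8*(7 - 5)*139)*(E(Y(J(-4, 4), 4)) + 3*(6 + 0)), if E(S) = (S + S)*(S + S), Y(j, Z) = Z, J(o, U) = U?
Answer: -182368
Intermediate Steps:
E(S) = 4*S² (E(S) = (2*S)*(2*S) = 4*S²)
(-8*(7 - 5)*139)*(E(Y(J(-4, 4), 4)) + 3*(6 + 0)) = (-8*(7 - 5)*139)*(4*4² + 3*(6 + 0)) = (-8*2*139)*(4*16 + 3*6) = (-16*139)*(64 + 18) = -2224*82 = -182368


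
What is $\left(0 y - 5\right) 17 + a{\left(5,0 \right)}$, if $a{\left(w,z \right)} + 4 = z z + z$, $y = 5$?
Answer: $-89$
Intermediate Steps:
$a{\left(w,z \right)} = -4 + z + z^{2}$ ($a{\left(w,z \right)} = -4 + \left(z z + z\right) = -4 + \left(z^{2} + z\right) = -4 + \left(z + z^{2}\right) = -4 + z + z^{2}$)
$\left(0 y - 5\right) 17 + a{\left(5,0 \right)} = \left(0 \cdot 5 - 5\right) 17 + \left(-4 + 0 + 0^{2}\right) = \left(0 - 5\right) 17 + \left(-4 + 0 + 0\right) = \left(-5\right) 17 - 4 = -85 - 4 = -89$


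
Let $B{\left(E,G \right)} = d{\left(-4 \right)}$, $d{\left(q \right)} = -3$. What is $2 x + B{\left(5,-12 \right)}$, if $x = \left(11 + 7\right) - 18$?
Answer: $-3$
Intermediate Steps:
$x = 0$ ($x = 18 - 18 = 0$)
$B{\left(E,G \right)} = -3$
$2 x + B{\left(5,-12 \right)} = 2 \cdot 0 - 3 = 0 - 3 = -3$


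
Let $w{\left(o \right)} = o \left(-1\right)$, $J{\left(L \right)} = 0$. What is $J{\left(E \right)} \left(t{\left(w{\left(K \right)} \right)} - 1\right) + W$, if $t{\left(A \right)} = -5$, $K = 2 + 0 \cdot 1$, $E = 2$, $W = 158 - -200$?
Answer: $358$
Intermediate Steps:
$W = 358$ ($W = 158 + 200 = 358$)
$K = 2$ ($K = 2 + 0 = 2$)
$w{\left(o \right)} = - o$
$J{\left(E \right)} \left(t{\left(w{\left(K \right)} \right)} - 1\right) + W = 0 \left(-5 - 1\right) + 358 = 0 \left(-6\right) + 358 = 0 + 358 = 358$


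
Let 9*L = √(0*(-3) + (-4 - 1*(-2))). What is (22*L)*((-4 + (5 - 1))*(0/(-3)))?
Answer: 0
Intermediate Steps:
L = I*√2/9 (L = √(0*(-3) + (-4 - 1*(-2)))/9 = √(0 + (-4 + 2))/9 = √(0 - 2)/9 = √(-2)/9 = (I*√2)/9 = I*√2/9 ≈ 0.15713*I)
(22*L)*((-4 + (5 - 1))*(0/(-3))) = (22*(I*√2/9))*((-4 + (5 - 1))*(0/(-3))) = (22*I*√2/9)*((-4 + 4)*(0*(-⅓))) = (22*I*√2/9)*(0*0) = (22*I*√2/9)*0 = 0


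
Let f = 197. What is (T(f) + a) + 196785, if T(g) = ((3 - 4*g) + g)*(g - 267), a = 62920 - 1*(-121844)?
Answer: 422709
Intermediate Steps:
a = 184764 (a = 62920 + 121844 = 184764)
T(g) = (-267 + g)*(3 - 3*g) (T(g) = (3 - 3*g)*(-267 + g) = (-267 + g)*(3 - 3*g))
(T(f) + a) + 196785 = ((-801 - 3*197² + 804*197) + 184764) + 196785 = ((-801 - 3*38809 + 158388) + 184764) + 196785 = ((-801 - 116427 + 158388) + 184764) + 196785 = (41160 + 184764) + 196785 = 225924 + 196785 = 422709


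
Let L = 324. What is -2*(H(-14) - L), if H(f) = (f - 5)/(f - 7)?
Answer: 13570/21 ≈ 646.19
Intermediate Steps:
H(f) = (-5 + f)/(-7 + f)
-2*(H(-14) - L) = -2*((-5 - 14)/(-7 - 14) - 1*324) = -2*(-19/(-21) - 324) = -2*(-1/21*(-19) - 324) = -2*(19/21 - 324) = -2*(-6785/21) = 13570/21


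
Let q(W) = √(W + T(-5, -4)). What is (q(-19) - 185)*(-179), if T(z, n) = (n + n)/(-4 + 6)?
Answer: 33115 - 179*I*√23 ≈ 33115.0 - 858.45*I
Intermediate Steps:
T(z, n) = n (T(z, n) = (2*n)/2 = (2*n)*(½) = n)
q(W) = √(-4 + W) (q(W) = √(W - 4) = √(-4 + W))
(q(-19) - 185)*(-179) = (√(-4 - 19) - 185)*(-179) = (√(-23) - 185)*(-179) = (I*√23 - 185)*(-179) = (-185 + I*√23)*(-179) = 33115 - 179*I*√23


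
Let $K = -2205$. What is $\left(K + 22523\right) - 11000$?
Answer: $9318$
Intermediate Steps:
$\left(K + 22523\right) - 11000 = \left(-2205 + 22523\right) - 11000 = 20318 - 11000 = 9318$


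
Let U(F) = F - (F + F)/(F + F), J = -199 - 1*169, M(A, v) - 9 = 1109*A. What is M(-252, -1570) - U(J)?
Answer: -279090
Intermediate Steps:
M(A, v) = 9 + 1109*A
J = -368 (J = -199 - 169 = -368)
U(F) = -1 + F (U(F) = F - 2*F/(2*F) = F - 2*F*1/(2*F) = F - 1*1 = F - 1 = -1 + F)
M(-252, -1570) - U(J) = (9 + 1109*(-252)) - (-1 - 368) = (9 - 279468) - 1*(-369) = -279459 + 369 = -279090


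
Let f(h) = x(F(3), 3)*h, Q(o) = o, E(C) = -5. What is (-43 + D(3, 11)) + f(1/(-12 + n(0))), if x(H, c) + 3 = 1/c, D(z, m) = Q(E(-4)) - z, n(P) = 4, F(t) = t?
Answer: -152/3 ≈ -50.667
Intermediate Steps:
D(z, m) = -5 - z
x(H, c) = -3 + 1/c
f(h) = -8*h/3 (f(h) = (-3 + 1/3)*h = (-3 + ⅓)*h = -8*h/3)
(-43 + D(3, 11)) + f(1/(-12 + n(0))) = (-43 + (-5 - 1*3)) - 8/(3*(-12 + 4)) = (-43 + (-5 - 3)) - 8/3/(-8) = (-43 - 8) - 8/3*(-⅛) = -51 + ⅓ = -152/3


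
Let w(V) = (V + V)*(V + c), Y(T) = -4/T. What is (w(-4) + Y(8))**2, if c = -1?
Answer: 6241/4 ≈ 1560.3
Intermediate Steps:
w(V) = 2*V*(-1 + V) (w(V) = (V + V)*(V - 1) = (2*V)*(-1 + V) = 2*V*(-1 + V))
(w(-4) + Y(8))**2 = (2*(-4)*(-1 - 4) - 4/8)**2 = (2*(-4)*(-5) - 4*1/8)**2 = (40 - 1/2)**2 = (79/2)**2 = 6241/4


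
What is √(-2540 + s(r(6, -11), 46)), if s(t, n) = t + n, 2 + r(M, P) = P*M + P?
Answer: I*√2573 ≈ 50.725*I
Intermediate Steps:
r(M, P) = -2 + P + M*P (r(M, P) = -2 + (P*M + P) = -2 + (M*P + P) = -2 + (P + M*P) = -2 + P + M*P)
s(t, n) = n + t
√(-2540 + s(r(6, -11), 46)) = √(-2540 + (46 + (-2 - 11 + 6*(-11)))) = √(-2540 + (46 + (-2 - 11 - 66))) = √(-2540 + (46 - 79)) = √(-2540 - 33) = √(-2573) = I*√2573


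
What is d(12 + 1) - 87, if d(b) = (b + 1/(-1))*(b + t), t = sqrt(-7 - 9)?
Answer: 69 + 48*I ≈ 69.0 + 48.0*I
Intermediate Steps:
t = 4*I (t = sqrt(-16) = 4*I ≈ 4.0*I)
d(b) = (-1 + b)*(b + 4*I) (d(b) = (b + 1/(-1))*(b + 4*I) = (b - 1)*(b + 4*I) = (-1 + b)*(b + 4*I))
d(12 + 1) - 87 = ((12 + 1)**2 - (12 + 1) - 4*I + 4*I*(12 + 1)) - 87 = (13**2 - 1*13 - 4*I + 4*I*13) - 87 = (169 - 13 - 4*I + 52*I) - 87 = (156 + 48*I) - 87 = 69 + 48*I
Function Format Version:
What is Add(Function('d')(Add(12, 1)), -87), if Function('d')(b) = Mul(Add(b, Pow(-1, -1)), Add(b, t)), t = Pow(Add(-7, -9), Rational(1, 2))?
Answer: Add(69, Mul(48, I)) ≈ Add(69.000, Mul(48.000, I))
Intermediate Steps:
t = Mul(4, I) (t = Pow(-16, Rational(1, 2)) = Mul(4, I) ≈ Mul(4.0000, I))
Function('d')(b) = Mul(Add(-1, b), Add(b, Mul(4, I))) (Function('d')(b) = Mul(Add(b, Pow(-1, -1)), Add(b, Mul(4, I))) = Mul(Add(b, -1), Add(b, Mul(4, I))) = Mul(Add(-1, b), Add(b, Mul(4, I))))
Add(Function('d')(Add(12, 1)), -87) = Add(Add(Pow(Add(12, 1), 2), Mul(-1, Add(12, 1)), Mul(-4, I), Mul(4, I, Add(12, 1))), -87) = Add(Add(Pow(13, 2), Mul(-1, 13), Mul(-4, I), Mul(4, I, 13)), -87) = Add(Add(169, -13, Mul(-4, I), Mul(52, I)), -87) = Add(Add(156, Mul(48, I)), -87) = Add(69, Mul(48, I))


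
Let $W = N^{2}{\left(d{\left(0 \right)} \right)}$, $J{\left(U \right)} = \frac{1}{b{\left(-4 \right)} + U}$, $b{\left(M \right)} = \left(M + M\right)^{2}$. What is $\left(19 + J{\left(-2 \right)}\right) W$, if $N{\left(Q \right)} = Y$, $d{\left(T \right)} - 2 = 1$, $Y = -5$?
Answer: $\frac{29475}{62} \approx 475.4$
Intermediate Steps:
$d{\left(T \right)} = 3$ ($d{\left(T \right)} = 2 + 1 = 3$)
$b{\left(M \right)} = 4 M^{2}$ ($b{\left(M \right)} = \left(2 M\right)^{2} = 4 M^{2}$)
$N{\left(Q \right)} = -5$
$J{\left(U \right)} = \frac{1}{64 + U}$ ($J{\left(U \right)} = \frac{1}{4 \left(-4\right)^{2} + U} = \frac{1}{4 \cdot 16 + U} = \frac{1}{64 + U}$)
$W = 25$ ($W = \left(-5\right)^{2} = 25$)
$\left(19 + J{\left(-2 \right)}\right) W = \left(19 + \frac{1}{64 - 2}\right) 25 = \left(19 + \frac{1}{62}\right) 25 = \frac{1179}{62} \cdot 25 = \frac{29475}{62}$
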